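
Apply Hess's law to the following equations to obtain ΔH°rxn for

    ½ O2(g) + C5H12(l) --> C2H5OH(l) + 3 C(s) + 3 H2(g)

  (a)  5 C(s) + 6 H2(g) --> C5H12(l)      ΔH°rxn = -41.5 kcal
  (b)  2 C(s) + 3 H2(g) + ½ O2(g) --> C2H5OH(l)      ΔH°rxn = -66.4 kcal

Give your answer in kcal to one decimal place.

(a) reversed (C5H12(l) must end up as a reactant): +41.5 kcal
(b) as written (C2H5OH(l) already on the product side): -66.4 kcal
By Hess's law, ΔH°rxn = (+41.5) + (-66.4) = -24.9 kcal

ΔH°rxn = -24.9 kcal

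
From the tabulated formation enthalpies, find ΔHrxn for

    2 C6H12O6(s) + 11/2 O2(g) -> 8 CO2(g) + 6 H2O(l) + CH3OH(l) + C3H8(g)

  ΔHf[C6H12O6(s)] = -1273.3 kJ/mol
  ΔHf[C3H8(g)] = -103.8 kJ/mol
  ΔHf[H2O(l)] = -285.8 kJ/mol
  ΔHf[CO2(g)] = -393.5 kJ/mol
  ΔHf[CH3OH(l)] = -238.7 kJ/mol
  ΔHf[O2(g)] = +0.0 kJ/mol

ΔH°rxn = Σ nΔHf°(products) − Σ nΔHf°(reactants).
Products: 8·(-393.5) + 6·(-285.8) + 1·(-238.7) + 1·(-103.8) = -5205.3
Reactants: 2·(-1273.3) + 11/2·(+0.0) = -2546.6
ΔHrxn = (-5205.3) − (-2546.6) = -2658.7 kJ/mol

ΔHrxn = -2658.7 kJ/mol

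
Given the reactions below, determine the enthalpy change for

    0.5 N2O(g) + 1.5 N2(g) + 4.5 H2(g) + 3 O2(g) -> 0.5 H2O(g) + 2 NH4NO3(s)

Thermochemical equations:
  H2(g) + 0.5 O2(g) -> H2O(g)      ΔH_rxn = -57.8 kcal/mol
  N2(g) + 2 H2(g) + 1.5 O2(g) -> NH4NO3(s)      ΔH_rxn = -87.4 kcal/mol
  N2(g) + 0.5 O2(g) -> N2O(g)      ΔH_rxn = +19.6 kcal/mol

equation 1 × 1/2: (1/2)·(-57.8) = -28.9 kcal/mol
equation 2 × 2: (2)·(-87.4) = -174.8 kcal/mol
equation 3 reversed and × 1/2: (-1/2)·(+19.6) = -9.8 kcal/mol
ΔH_rxn = (1/2)·(-57.8) + (2)·(-87.4) + (-1/2)·(+19.6) = -213.5 kcal/mol

ΔH_rxn = -213.5 kcal/mol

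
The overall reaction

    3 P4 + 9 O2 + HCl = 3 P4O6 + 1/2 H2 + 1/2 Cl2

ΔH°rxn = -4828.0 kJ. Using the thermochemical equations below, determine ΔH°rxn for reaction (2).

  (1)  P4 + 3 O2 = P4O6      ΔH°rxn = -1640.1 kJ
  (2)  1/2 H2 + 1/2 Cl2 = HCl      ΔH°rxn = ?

ΔH°rxn = -92.3 kJ

(1) × 3: (3)·(-1640.1) = -4920.3 kJ
(2) reversed: contributes −x
-4828.0 = (-4920.3) − x
x = (-4828.0 − (-4920.3)) / (-1) = -92.3 kJ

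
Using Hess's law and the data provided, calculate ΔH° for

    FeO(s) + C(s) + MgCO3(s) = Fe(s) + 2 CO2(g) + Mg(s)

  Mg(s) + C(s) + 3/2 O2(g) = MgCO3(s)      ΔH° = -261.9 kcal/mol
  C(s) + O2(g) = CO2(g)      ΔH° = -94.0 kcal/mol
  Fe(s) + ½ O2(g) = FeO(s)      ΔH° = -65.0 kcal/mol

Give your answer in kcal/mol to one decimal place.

ΔH° = 138.9 kcal/mol

equation 1 reversed: +261.9 kcal/mol
equation 2 × 2: (2)·(-94.0) = -188.0 kcal/mol
equation 3 reversed: +65.0 kcal/mol
ΔH° = (+261.9) + (-188.0) + (+65.0) = 138.9 kcal/mol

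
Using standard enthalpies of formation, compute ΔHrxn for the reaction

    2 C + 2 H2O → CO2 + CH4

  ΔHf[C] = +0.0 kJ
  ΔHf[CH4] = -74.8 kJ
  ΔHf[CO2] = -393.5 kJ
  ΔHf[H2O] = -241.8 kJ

ΔHrxn = 15.3 kJ

Products: 1·(-393.5) + 1·(-74.8) = -468.3
Reactants: 2·(+0.0) + 2·(-241.8) = -483.6
ΔHrxn = (-468.3) − (-483.6) = 15.3 kJ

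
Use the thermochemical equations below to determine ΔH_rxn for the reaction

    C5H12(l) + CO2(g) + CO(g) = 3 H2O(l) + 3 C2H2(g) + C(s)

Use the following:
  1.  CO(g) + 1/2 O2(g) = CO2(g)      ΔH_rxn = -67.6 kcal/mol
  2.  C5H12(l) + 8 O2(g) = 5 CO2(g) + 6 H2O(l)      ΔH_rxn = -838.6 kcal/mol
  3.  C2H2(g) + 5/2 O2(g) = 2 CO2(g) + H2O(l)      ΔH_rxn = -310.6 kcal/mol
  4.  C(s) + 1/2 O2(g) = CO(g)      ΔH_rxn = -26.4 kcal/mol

ΔH_rxn = 119.6 kcal/mol

eq. 1: not needed.
eq. 2 as written (C5H12(l) already on the reactant side): -838.6 kcal/mol
eq. 3 reversed and × 3 (C2H2(g) must end up as a product; scale by 3 for the 3 C2H2(g)): (-3)·(-310.6) = +931.8 kcal/mol
eq. 4 reversed (reverse to put C(s) on the product side): +26.4 kcal/mol
By Hess's law, ΔH_rxn = (1)·(-838.6) + (-3)·(-310.6) + (-1)·(-26.4) = 119.6 kcal/mol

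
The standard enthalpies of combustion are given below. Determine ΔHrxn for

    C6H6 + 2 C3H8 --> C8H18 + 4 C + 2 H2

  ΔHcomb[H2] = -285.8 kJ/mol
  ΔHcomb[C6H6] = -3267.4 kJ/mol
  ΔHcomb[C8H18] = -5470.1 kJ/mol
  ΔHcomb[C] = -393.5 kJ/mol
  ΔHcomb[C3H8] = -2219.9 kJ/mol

With combustion enthalpies, reactants minus products:
= [1·(-3267.4) + 2·(-2219.9)] − [1·(-5470.1) + 4·(-393.5) + 2·(-285.8)]
= -91.5 kJ/mol

ΔHrxn = -91.5 kJ/mol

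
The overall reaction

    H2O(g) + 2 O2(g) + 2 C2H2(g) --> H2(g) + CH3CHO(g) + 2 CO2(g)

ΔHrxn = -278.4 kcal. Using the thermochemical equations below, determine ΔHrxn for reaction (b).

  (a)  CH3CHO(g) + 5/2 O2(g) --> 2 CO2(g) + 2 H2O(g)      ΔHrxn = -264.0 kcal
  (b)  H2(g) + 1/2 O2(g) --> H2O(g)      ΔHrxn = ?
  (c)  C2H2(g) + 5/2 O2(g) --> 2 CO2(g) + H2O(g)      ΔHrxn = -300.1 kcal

(a) reversed: +264.0 kcal
(b) reversed: contributes −x
(c) × 2: (2)·(-300.1) = -600.2 kcal
-278.4 = (+264.0) + (-600.2) − x
x = (-278.4 − (-336.2)) / (-1) = -57.8 kcal

ΔHrxn = -57.8 kcal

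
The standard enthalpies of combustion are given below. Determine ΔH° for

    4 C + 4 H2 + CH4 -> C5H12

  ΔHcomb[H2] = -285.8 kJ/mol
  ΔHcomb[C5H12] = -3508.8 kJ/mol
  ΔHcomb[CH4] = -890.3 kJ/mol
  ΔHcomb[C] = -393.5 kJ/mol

ΔH° = -98.7 kJ/mol

With combustion enthalpies, reactants minus products:
= [4·(-393.5) + 4·(-285.8) + 1·(-890.3)] − [1·(-3508.8)]
= -98.7 kJ/mol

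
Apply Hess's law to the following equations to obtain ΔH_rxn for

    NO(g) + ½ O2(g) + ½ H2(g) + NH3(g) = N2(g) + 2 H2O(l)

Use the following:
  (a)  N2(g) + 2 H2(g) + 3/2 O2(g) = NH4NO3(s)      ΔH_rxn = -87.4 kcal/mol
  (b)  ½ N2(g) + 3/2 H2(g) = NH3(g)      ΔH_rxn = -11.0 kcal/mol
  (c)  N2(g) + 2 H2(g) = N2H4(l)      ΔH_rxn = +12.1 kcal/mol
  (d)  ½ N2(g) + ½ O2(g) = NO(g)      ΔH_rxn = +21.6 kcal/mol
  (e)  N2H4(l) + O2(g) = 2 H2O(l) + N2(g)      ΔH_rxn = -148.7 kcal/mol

(a): not needed (NH4NO3(s) appears nowhere else).
(b) reversed (reverse to put NH3(g) on the reactant side): +11.0 kcal/mol
(c) as written: +12.1 kcal/mol
(d) reversed (reverse to put NO(g) on the reactant side): -21.6 kcal/mol
(e) as written (H2O(l) already on the product side): -148.7 kcal/mol
Combining the equations, ΔH_rxn = (+11.0) + (+12.1) + (-21.6) + (-148.7) = -147.2 kcal/mol

ΔH_rxn = -147.2 kcal/mol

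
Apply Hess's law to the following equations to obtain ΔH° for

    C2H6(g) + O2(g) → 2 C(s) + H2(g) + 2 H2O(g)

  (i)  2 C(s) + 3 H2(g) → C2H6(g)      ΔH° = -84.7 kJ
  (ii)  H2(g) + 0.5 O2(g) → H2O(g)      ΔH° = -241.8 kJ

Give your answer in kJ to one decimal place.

(i) reversed: +84.7 kJ
(ii) × 2: (2)·(-241.8) = -483.6 kJ
Combining the equations, ΔH° = (+84.7) + (-483.6) = -398.9 kJ

ΔH° = -398.9 kJ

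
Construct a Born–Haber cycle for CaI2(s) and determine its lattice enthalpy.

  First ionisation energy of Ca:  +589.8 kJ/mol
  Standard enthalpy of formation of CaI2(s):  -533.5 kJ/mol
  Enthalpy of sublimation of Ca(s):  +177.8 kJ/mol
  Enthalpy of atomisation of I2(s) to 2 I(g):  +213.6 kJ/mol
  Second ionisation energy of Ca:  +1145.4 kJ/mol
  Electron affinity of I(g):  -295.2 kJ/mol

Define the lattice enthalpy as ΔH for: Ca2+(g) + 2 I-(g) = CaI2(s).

U = -2069.7 kJ/mol

ΔHf° = 1·ΔHsub + 1·(ΣIE) + 1·D(I2) + 2·EA + U
-533.5 = 1·(+177.8) + 1·(+1735.2) + 1·(+213.6) + 2·(-295.2) + U
U = -533.5 − (+1536.2) = -2069.7 kJ/mol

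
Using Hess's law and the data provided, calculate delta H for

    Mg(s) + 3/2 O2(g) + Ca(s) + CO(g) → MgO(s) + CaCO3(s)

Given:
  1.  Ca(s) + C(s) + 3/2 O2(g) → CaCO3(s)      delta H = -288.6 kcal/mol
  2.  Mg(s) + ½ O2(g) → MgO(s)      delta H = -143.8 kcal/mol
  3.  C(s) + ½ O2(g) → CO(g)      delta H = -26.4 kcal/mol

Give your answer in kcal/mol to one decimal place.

eq. 1 as written: -288.6 kcal/mol
eq. 2 as written: -143.8 kcal/mol
eq. 3 reversed: +26.4 kcal/mol
delta H = (-288.6) + (-143.8) + (+26.4) = -406.0 kcal/mol

delta H = -406.0 kcal/mol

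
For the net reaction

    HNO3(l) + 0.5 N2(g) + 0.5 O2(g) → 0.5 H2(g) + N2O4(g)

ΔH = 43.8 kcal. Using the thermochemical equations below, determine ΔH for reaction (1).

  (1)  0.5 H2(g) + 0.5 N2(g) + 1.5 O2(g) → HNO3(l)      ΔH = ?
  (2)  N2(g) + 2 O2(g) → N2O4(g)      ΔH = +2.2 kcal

ΔH = -41.6 kcal

(1) reversed: contributes −x
(2) as written: +2.2 kcal
+43.8 = (+2.2) − x
x = (+43.8 − (+2.2)) / (-1) = -41.6 kcal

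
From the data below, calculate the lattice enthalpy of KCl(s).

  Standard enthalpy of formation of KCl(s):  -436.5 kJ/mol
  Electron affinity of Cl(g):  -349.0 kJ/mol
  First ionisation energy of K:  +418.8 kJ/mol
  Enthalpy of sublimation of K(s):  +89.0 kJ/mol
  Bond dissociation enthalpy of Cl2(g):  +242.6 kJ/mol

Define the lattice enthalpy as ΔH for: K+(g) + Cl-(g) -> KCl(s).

U = -716.6 kJ/mol

ΔHf° = 1·ΔHsub + 1·(ΣIE) + 1/2·D(Cl2) + 1·EA + U
-436.5 = 1·(+89.0) + 1·(+418.8) + 1/2·(+242.6) + 1·(-349.0) + U
U = -436.5 − (+280.1) = -716.6 kJ/mol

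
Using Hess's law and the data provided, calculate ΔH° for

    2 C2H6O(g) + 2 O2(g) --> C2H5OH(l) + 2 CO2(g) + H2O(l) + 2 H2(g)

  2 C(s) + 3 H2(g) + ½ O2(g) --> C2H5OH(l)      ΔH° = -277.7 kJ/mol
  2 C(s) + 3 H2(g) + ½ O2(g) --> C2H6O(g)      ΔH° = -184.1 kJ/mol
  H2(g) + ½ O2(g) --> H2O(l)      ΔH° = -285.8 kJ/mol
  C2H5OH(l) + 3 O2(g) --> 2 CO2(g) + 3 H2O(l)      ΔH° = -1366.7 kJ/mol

equation 1 × 2: (2)·(-277.7) = -555.4 kJ/mol
equation 2 reversed and × 2: (-2)·(-184.1) = +368.2 kJ/mol
equation 3 reversed and × 2: (-2)·(-285.8) = +571.6 kJ/mol
equation 4 as written: -1366.7 kJ/mol
By Hess's law, ΔH° = (-555.4) + (+368.2) + (+571.6) + (-1366.7) = -982.3 kJ/mol

ΔH° = -982.3 kJ/mol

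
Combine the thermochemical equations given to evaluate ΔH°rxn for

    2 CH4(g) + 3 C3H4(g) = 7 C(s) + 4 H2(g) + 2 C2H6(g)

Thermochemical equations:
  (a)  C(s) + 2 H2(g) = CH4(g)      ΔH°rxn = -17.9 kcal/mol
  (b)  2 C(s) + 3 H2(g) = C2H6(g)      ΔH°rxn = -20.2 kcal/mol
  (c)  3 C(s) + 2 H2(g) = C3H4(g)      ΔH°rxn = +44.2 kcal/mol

(a) reversed and × 2: (-2)·(-17.9) = +35.8 kcal/mol
(b) × 2: (2)·(-20.2) = -40.4 kcal/mol
(c) reversed and × 3: (-3)·(+44.2) = -132.6 kcal/mol
Summing the manipulated equations, ΔH°rxn = (+35.8) + (-40.4) + (-132.6) = -137.2 kcal/mol

ΔH°rxn = -137.2 kcal/mol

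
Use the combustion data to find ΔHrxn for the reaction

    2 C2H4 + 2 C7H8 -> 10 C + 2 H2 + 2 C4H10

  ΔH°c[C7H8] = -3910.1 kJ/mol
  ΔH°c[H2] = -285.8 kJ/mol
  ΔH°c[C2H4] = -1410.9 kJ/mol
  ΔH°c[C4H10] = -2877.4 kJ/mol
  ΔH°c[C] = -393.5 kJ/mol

ΔHrxn = -380.6 kJ/mol

Using ΔH = Σ nΔHc°(reactants) − Σ nΔHc°(products):
= [2·(-1410.9) + 2·(-3910.1)] − [10·(-393.5) + 2·(-285.8) + 2·(-2877.4)]
= -380.6 kJ/mol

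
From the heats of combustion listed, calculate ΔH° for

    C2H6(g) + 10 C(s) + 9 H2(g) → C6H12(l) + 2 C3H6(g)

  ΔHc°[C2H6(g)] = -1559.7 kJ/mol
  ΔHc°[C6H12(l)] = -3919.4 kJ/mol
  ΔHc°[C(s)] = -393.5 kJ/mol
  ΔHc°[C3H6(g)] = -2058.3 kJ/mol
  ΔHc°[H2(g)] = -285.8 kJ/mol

ΔH° = -30.9 kJ/mol

With combustion enthalpies, reactants minus products:
= [1·(-1559.7) + 10·(-393.5) + 9·(-285.8)] − [1·(-3919.4) + 2·(-2058.3)]
= -30.9 kJ/mol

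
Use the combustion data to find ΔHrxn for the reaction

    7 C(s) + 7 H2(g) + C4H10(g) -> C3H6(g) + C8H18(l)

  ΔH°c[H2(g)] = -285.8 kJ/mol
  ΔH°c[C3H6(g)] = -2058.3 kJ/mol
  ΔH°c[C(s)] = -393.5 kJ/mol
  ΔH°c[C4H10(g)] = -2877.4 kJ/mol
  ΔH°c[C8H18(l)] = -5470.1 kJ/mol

ΔHrxn = -104.1 kJ/mol

With combustion enthalpies, reactants minus products:
= [7·(-393.5) + 7·(-285.8) + 1·(-2877.4)] − [1·(-2058.3) + 1·(-5470.1)]
= -104.1 kJ/mol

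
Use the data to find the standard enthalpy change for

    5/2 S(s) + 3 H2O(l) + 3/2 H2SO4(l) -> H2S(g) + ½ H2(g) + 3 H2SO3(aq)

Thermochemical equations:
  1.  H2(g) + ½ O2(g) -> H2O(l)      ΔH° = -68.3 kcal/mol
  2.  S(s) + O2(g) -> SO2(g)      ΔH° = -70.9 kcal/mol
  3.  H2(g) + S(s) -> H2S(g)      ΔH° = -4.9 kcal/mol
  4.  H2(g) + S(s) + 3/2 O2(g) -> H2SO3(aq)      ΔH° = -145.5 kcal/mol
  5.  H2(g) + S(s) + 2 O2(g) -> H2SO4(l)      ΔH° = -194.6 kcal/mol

ΔH° = 55.4 kcal/mol

eq. 1 reversed and × 3: (-3)·(-68.3) = +204.9 kcal/mol
eq. 2: not needed.
eq. 3 as written: -4.9 kcal/mol
eq. 4 × 3: (3)·(-145.5) = -436.5 kcal/mol
eq. 5 reversed and × 3/2: (-3/2)·(-194.6) = +291.9 kcal/mol
Since enthalpy is a state function, ΔH° = (+204.9) + (-4.9) + (-436.5) + (+291.9) = 55.4 kcal/mol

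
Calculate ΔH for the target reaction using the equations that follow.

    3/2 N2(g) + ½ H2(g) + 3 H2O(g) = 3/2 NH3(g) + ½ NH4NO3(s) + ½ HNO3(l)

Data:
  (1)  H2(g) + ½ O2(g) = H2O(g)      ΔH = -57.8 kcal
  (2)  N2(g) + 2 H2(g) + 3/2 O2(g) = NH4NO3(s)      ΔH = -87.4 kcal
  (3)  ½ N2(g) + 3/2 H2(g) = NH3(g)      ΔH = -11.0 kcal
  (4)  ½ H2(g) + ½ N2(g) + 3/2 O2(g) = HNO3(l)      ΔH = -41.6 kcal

(1) reversed and × 3 (H2O(g) must end up as a reactant; scale by 3 for the 3 H2O(g)): (-3)·(-57.8) = +173.4 kcal
(2) × 1/2 (scale by 1/2 for the 1/2 NH4NO3(s)): (1/2)·(-87.4) = -43.7 kcal
(3) × 3/2 (×3/2 to match 3/2 NH3(g) in the target): (3/2)·(-11.0) = -16.5 kcal
(4) × 1/2 (×1/2 to match 1/2 HNO3(l) in the target): (1/2)·(-41.6) = -20.8 kcal
ΔH = (-3)·(-57.8) + (1/2)·(-87.4) + (3/2)·(-11.0) + (1/2)·(-41.6) = 92.4 kcal

ΔH = 92.4 kcal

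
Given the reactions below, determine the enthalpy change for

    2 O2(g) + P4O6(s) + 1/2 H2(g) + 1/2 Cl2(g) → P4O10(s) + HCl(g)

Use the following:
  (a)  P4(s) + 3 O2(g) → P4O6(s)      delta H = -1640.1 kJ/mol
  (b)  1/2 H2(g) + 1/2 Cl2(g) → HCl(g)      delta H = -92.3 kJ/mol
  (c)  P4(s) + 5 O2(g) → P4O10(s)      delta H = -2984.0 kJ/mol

delta H = -1436.2 kJ/mol

(a) reversed (P4O6(s) must end up as a reactant): +1640.1 kJ/mol
(b) as written (HCl(g) already on the product side): -92.3 kJ/mol
(c) as written (P4O10(s) already on the product side): -2984.0 kJ/mol
Summing the manipulated equations, delta H = (-1)·(-1640.1) + (1)·(-92.3) + (1)·(-2984.0) = -1436.2 kJ/mol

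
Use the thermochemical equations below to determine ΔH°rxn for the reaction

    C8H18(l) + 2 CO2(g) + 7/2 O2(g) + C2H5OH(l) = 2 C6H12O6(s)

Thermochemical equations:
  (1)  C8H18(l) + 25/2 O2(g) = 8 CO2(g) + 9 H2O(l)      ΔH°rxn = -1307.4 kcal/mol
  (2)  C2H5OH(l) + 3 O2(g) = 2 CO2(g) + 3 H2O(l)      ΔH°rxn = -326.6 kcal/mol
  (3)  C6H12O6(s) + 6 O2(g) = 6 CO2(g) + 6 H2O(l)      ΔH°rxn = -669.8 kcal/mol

(1) as written: -1307.4 kcal/mol
(2) as written: -326.6 kcal/mol
(3) reversed and × 2: (-2)·(-669.8) = +1339.6 kcal/mol
Since enthalpy is a state function, ΔH°rxn = (1)·(-1307.4) + (1)·(-326.6) + (-2)·(-669.8) = -294.4 kcal/mol

ΔH°rxn = -294.4 kcal/mol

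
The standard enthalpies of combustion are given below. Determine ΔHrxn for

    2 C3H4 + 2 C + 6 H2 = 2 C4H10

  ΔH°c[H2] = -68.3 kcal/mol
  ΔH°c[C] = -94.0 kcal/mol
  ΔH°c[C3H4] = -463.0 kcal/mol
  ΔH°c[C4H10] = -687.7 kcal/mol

ΔHrxn = -148.4 kcal/mol

Using ΔH = Σ nΔHc°(reactants) − Σ nΔHc°(products):
= [2·(-463.0) + 2·(-94.0) + 6·(-68.3)] − [2·(-687.7)]
= -148.4 kcal/mol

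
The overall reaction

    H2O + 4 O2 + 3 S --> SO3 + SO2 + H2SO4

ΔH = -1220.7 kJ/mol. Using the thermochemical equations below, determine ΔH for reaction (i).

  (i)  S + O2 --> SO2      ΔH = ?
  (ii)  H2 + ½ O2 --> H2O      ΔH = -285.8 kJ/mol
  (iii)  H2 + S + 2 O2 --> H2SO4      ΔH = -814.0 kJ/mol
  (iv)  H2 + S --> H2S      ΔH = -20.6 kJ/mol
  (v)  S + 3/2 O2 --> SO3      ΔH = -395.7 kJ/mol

(i) as written: contributes x
(ii) reversed: +285.8 kJ/mol
(iii) as written: -814.0 kJ/mol
(iv): not needed.
(v) as written: -395.7 kJ/mol
-1220.7 = (+285.8) + (-814.0) + (-395.7) + x
x = (-1220.7 − (-923.9)) / (1) = -296.8 kJ/mol

ΔH = -296.8 kJ/mol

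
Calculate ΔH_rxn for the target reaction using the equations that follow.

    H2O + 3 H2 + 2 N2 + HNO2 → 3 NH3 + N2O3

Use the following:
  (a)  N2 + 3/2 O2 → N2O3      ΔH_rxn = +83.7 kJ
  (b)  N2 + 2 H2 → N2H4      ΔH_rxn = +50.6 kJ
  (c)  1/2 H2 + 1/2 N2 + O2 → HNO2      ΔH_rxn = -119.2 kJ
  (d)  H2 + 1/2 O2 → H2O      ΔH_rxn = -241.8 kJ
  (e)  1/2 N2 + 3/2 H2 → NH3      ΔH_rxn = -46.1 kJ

ΔH_rxn = 306.4 kJ

(a) as written (N2O3 already on the product side): +83.7 kJ
(b): not needed (N2H4 appears nowhere else).
(c) reversed (reverse to put HNO2 on the reactant side): +119.2 kJ
(d) reversed (H2O must end up as a reactant): +241.8 kJ
(e) × 3 (×3 to match 3 NH3 in the target): (3)·(-46.1) = -138.3 kJ
By Hess's law, ΔH_rxn = (+83.7) + (+119.2) + (+241.8) + (-138.3) = 306.4 kJ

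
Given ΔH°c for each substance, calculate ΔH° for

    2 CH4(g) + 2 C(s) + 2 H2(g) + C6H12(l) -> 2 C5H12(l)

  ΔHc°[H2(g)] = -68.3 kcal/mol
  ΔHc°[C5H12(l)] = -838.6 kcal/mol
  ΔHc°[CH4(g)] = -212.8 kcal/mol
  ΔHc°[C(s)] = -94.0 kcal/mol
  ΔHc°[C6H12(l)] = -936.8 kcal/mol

With combustion enthalpies, reactants minus products:
= [2·(-212.8) + 2·(-94.0) + 2·(-68.3) + 1·(-936.8)] − [2·(-838.6)]
= -9.8 kcal/mol

ΔH° = -9.8 kcal/mol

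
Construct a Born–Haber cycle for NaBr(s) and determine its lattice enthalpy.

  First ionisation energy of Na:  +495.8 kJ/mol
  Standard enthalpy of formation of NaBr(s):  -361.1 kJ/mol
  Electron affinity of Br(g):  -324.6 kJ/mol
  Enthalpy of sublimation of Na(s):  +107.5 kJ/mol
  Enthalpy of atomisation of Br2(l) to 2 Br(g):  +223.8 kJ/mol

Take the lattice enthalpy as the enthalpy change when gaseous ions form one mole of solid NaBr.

ΔHf° = 1·ΔHsub + 1·(ΣIE) + 1/2·D(Br2) + 1·EA + U
-361.1 = 1·(+107.5) + 1·(+495.8) + 1/2·(+223.8) + 1·(-324.6) + U
U = -361.1 − (+390.6) = -751.7 kJ/mol

U = -751.7 kJ/mol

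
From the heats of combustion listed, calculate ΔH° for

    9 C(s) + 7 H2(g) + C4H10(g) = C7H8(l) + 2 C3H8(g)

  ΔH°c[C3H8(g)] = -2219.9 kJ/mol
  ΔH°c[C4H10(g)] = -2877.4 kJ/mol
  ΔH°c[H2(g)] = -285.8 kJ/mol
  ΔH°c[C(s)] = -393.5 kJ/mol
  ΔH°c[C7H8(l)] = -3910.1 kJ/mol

Using ΔH = Σ nΔHc°(reactants) − Σ nΔHc°(products):
= [9·(-393.5) + 7·(-285.8) + 1·(-2877.4)] − [1·(-3910.1) + 2·(-2219.9)]
= -69.6 kJ/mol

ΔH° = -69.6 kJ/mol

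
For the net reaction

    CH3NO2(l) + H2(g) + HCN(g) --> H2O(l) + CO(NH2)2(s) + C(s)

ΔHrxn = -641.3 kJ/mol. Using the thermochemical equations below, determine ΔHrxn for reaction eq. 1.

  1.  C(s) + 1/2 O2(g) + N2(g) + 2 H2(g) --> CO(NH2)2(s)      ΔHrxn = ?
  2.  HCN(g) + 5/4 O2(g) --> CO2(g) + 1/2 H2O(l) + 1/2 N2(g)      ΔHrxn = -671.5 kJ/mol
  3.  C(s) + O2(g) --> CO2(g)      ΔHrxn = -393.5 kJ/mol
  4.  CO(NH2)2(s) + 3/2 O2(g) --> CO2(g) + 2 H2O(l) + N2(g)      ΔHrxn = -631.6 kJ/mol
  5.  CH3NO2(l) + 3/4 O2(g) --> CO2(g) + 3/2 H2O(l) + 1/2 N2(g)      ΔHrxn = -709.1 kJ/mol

eq. 1 × 1/2 (scale by 1/2 for the 1 H2(g)): contributes 1/2·x
eq. 2 as written (HCN(g) already on the reactant side): -671.5 kJ/mol
eq. 3 reversed and × 3/2: (-3/2)·(-393.5) = +590.25 kJ/mol
eq. 4 reversed and × 1/2: (-1/2)·(-631.6) = +315.8 kJ/mol
eq. 5 as written (CH3NO2(l) already on the reactant side): -709.1 kJ/mol
-641.3 = (-671.5) + (+590.25) + (+315.8) + (-709.1) + 1/2·x
x = (-641.3 − (-474.55)) / (1/2) = -333.5 kJ/mol

ΔHrxn = -333.5 kJ/mol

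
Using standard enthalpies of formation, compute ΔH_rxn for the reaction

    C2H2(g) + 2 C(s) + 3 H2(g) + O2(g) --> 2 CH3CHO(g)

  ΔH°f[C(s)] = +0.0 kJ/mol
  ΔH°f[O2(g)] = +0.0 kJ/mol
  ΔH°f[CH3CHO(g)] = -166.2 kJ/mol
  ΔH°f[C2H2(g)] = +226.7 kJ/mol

Products: 2·(-166.2) = -332.4
Reactants: 1·(+226.7) + 2·(+0.0) + 3·(+0.0) + 1·(+0.0) = +226.7
ΔH_rxn = (-332.4) − (+226.7) = -559.1 kJ/mol

ΔH_rxn = -559.1 kJ/mol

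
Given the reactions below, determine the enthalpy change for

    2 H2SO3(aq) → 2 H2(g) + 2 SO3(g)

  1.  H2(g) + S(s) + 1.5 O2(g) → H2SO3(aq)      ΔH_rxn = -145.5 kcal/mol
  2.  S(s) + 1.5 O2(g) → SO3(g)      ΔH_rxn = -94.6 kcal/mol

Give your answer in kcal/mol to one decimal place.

eq. 1 reversed and × 2: (-2)·(-145.5) = +291.0 kcal/mol
eq. 2 × 2: (2)·(-94.6) = -189.2 kcal/mol
By Hess's law, ΔH_rxn = (+291.0) + (-189.2) = 101.8 kcal/mol

ΔH_rxn = 101.8 kcal/mol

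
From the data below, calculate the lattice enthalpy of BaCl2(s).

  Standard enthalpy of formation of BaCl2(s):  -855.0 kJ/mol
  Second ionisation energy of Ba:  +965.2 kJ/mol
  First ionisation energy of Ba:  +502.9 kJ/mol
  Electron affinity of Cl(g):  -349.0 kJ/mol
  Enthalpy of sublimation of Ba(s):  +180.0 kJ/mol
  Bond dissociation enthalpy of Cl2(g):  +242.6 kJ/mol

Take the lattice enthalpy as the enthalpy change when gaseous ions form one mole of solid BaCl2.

U = -2047.7 kJ/mol

ΔHf° = 1·ΔHsub + 1·(ΣIE) + 1·D(Cl2) + 2·EA + U
-855.0 = 1·(+180.0) + 1·(+1468.1) + 1·(+242.6) + 2·(-349.0) + U
U = -855.0 − (+1192.7) = -2047.7 kJ/mol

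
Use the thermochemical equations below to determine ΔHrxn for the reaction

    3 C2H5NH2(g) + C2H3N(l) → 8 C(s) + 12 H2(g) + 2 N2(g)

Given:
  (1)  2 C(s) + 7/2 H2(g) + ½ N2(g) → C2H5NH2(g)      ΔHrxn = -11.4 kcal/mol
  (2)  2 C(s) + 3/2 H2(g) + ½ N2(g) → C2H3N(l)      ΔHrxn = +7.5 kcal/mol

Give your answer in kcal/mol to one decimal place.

ΔHrxn = 26.7 kcal/mol

(1) reversed and × 3: (-3)·(-11.4) = +34.2 kcal/mol
(2) reversed: -7.5 kcal/mol
Summing the manipulated equations, ΔHrxn = (-3)·(-11.4) + (-1)·(+7.5) = 26.7 kcal/mol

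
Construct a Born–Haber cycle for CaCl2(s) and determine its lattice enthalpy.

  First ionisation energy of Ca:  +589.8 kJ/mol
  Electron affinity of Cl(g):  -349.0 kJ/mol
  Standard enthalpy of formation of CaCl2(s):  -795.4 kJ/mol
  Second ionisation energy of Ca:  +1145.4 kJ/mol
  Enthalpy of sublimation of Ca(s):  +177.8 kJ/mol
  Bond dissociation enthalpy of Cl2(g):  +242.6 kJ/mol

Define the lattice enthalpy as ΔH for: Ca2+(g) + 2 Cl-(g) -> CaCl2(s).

U = -2253.0 kJ/mol

ΔHf° = 1·ΔHsub + 1·(ΣIE) + 1·D(Cl2) + 2·EA + U
-795.4 = 1·(+177.8) + 1·(+1735.2) + 1·(+242.6) + 2·(-349.0) + U
U = -795.4 − (+1457.6) = -2253.0 kJ/mol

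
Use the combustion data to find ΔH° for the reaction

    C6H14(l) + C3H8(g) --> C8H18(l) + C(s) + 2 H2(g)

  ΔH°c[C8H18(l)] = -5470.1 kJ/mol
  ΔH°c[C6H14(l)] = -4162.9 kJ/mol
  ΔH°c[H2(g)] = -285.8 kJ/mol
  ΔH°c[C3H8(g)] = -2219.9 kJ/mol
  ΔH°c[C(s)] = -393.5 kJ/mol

ΔH° = 52.4 kJ/mol

Using ΔH = Σ nΔHc°(reactants) − Σ nΔHc°(products):
= [1·(-4162.9) + 1·(-2219.9)] − [1·(-5470.1) + 1·(-393.5) + 2·(-285.8)]
= 52.4 kJ/mol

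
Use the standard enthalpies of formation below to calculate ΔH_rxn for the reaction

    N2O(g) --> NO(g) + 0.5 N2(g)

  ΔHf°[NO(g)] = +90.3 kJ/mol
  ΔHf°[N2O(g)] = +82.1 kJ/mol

Products: 1·(+90.3) + 1/2·(+0.0) = +90.3
Reactants: 1·(+82.1) = +82.1
ΔH_rxn = (+90.3) − (+82.1) = 8.2 kJ/mol

ΔH_rxn = 8.2 kJ/mol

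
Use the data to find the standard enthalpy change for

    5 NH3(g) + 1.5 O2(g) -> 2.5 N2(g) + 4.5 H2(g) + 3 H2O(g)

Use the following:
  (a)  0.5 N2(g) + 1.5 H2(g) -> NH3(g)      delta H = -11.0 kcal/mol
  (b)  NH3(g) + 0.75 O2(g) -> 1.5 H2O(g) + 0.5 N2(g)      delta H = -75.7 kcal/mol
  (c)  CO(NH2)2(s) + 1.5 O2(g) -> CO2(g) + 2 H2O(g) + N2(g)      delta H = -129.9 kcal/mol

delta H = -118.4 kcal/mol

(a) reversed and × 3 (reverse to put H2(g) on the product side; ×3 to match 9/2 H2(g) in the target): (-3)·(-11.0) = +33.0 kcal/mol
(b) × 2: (2)·(-75.7) = -151.4 kcal/mol
(c): not needed (CO(NH2)2(s) appears nowhere else).
delta H = (-3)·(-11.0) + (2)·(-75.7) = -118.4 kcal/mol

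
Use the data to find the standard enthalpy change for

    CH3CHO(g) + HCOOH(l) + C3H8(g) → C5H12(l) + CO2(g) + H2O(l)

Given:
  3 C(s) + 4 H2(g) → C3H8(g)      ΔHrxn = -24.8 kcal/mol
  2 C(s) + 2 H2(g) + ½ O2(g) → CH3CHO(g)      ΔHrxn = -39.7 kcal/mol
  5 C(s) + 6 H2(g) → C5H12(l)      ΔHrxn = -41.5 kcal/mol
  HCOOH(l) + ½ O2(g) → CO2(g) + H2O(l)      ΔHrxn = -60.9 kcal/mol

ΔHrxn = -37.9 kcal/mol

equation 1 reversed (C3H8(g) must end up as a reactant): +24.8 kcal/mol
equation 2 reversed (CH3CHO(g) must end up as a reactant): +39.7 kcal/mol
equation 3 as written (C5H12(l) already on the product side): -41.5 kcal/mol
equation 4 as written (HCOOH(l) already on the reactant side): -60.9 kcal/mol
Combining the equations, ΔHrxn = (-1)·(-24.8) + (-1)·(-39.7) + (1)·(-41.5) + (1)·(-60.9) = -37.9 kcal/mol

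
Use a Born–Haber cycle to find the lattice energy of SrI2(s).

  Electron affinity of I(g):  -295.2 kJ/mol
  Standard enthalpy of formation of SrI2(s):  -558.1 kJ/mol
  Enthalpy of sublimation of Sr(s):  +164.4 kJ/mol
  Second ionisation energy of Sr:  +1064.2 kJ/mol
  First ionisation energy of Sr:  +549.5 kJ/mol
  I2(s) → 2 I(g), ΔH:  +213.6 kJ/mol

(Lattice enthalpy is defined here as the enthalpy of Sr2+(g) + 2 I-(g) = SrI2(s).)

U = -1959.4 kJ/mol

ΔHf° = 1·ΔHsub + 1·(ΣIE) + 1·D(I2) + 2·EA + U
-558.1 = 1·(+164.4) + 1·(+1613.7) + 1·(+213.6) + 2·(-295.2) + U
U = -558.1 − (+1401.3) = -1959.4 kJ/mol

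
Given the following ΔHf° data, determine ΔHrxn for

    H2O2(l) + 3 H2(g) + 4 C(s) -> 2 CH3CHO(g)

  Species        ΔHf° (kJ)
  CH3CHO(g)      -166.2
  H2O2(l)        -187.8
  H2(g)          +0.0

ΔHrxn = -144.6 kJ

ΔH°rxn = Σ nΔHf°(products) − Σ nΔHf°(reactants).
Products: 2·(-166.2) = -332.4
Reactants: 1·(-187.8) + 3·(+0.0) + 4·(+0.0) = -187.8
ΔHrxn = (-332.4) − (-187.8) = -144.6 kJ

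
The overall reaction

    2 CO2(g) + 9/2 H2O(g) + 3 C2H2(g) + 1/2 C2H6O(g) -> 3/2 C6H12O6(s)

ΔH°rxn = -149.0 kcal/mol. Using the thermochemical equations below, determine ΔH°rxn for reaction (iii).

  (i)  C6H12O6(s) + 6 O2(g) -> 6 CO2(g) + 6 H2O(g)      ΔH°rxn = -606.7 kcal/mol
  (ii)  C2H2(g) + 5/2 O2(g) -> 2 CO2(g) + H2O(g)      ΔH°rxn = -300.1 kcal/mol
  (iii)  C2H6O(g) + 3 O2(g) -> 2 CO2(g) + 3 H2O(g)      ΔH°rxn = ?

ΔH°rxn = -317.5 kcal/mol

(i) reversed and × 3/2 (reverse to put C6H12O6(s) on the product side; scale by 3/2 for the 3/2 C6H12O6(s)): (-3/2)·(-606.7) = +910.05 kcal/mol
(ii) × 3 (×3 to match 3 C2H2(g) in the target): (3)·(-300.1) = -900.3 kcal/mol
(iii) × 1/2 (scale by 1/2 for the 1/2 C2H6O(g)): contributes 1/2·x
-149.0 = (+910.05) + (-900.3) + 1/2·x
x = (-149.0 − (+9.75)) / (1/2) = -317.5 kcal/mol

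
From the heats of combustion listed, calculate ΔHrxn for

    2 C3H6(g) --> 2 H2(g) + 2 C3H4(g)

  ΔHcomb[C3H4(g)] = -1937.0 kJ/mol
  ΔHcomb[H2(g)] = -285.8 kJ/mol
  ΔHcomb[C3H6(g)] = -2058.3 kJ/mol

Using ΔH = Σ nΔHc°(reactants) − Σ nΔHc°(products):
= [2·(-2058.3)] − [2·(-285.8) + 2·(-1937.0)]
= 329.0 kJ/mol

ΔHrxn = 329.0 kJ/mol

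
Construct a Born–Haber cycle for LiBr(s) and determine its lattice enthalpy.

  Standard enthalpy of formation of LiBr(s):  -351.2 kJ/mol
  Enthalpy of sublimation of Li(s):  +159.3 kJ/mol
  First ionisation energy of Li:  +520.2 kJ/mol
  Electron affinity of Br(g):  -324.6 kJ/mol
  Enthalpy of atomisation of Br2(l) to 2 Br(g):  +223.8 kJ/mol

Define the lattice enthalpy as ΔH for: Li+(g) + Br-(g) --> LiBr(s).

U = -818.0 kJ/mol

ΔHf° = 1·ΔHsub + 1·(ΣIE) + 1/2·D(Br2) + 1·EA + U
-351.2 = 1·(+159.3) + 1·(+520.2) + 1/2·(+223.8) + 1·(-324.6) + U
U = -351.2 − (+466.8) = -818.0 kJ/mol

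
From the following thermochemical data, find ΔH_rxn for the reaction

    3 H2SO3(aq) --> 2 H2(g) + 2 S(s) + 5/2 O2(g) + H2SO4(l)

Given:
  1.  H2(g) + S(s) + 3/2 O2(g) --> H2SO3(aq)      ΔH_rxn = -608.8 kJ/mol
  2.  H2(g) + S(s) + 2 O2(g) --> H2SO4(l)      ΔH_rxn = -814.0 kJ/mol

eq. 1 reversed and × 3: (-3)·(-608.8) = +1826.4 kJ/mol
eq. 2 as written: -814.0 kJ/mol
By Hess's law, ΔH_rxn = (-3)·(-608.8) + (1)·(-814.0) = 1012.4 kJ/mol

ΔH_rxn = 1012.4 kJ/mol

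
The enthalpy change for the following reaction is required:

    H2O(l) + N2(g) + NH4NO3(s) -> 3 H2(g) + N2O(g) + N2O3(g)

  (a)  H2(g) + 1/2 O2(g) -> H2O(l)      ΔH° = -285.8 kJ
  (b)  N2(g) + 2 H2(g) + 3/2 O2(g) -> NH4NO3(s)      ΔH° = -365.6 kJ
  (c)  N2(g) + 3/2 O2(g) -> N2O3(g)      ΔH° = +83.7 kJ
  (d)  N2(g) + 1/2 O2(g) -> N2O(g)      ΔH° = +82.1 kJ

ΔH° = 817.2 kJ

(a) reversed: +285.8 kJ
(b) reversed: +365.6 kJ
(c) as written: +83.7 kJ
(d) as written: +82.1 kJ
ΔH° = (+285.8) + (+365.6) + (+83.7) + (+82.1) = 817.2 kJ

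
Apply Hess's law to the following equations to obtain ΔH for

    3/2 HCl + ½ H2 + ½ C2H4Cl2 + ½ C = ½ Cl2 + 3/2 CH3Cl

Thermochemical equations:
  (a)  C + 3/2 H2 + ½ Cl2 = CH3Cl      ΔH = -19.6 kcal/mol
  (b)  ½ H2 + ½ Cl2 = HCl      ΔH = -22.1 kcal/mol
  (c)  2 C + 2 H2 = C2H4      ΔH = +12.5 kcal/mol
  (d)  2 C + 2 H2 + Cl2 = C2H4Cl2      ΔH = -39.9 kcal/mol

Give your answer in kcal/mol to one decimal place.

ΔH = 23.7 kcal/mol

(a) × 3/2: (3/2)·(-19.6) = -29.4 kcal/mol
(b) reversed and × 3/2: (-3/2)·(-22.1) = +33.15 kcal/mol
(c): not needed.
(d) reversed and × 1/2: (-1/2)·(-39.9) = +19.95 kcal/mol
Since enthalpy is a state function, ΔH = (3/2)·(-19.6) + (-3/2)·(-22.1) + (-1/2)·(-39.9) = 23.7 kcal/mol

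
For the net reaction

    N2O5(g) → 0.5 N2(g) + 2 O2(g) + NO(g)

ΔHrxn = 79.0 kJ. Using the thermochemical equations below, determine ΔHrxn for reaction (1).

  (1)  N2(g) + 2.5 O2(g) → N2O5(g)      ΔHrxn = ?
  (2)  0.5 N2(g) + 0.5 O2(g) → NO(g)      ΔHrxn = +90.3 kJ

(1) reversed (N2O5(g) must end up as a reactant): contributes −x
(2) as written (NO(g) already on the product side): +90.3 kJ
+79.0 = (+90.3) − x
x = (+79.0 − (+90.3)) / (-1) = 11.3 kJ

ΔHrxn = 11.3 kJ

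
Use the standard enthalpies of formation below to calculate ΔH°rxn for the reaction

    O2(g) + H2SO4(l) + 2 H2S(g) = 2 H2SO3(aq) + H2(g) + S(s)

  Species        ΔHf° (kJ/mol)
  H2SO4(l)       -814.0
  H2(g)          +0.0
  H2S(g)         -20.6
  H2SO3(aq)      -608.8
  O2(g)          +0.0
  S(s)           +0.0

Products: 2·(-608.8) + 1·(+0.0) + 1·(+0.0) = -1217.6
Reactants: 1·(+0.0) + 1·(-814.0) + 2·(-20.6) = -855.2
ΔH°rxn = (-1217.6) − (-855.2) = -362.4 kJ/mol

ΔH°rxn = -362.4 kJ/mol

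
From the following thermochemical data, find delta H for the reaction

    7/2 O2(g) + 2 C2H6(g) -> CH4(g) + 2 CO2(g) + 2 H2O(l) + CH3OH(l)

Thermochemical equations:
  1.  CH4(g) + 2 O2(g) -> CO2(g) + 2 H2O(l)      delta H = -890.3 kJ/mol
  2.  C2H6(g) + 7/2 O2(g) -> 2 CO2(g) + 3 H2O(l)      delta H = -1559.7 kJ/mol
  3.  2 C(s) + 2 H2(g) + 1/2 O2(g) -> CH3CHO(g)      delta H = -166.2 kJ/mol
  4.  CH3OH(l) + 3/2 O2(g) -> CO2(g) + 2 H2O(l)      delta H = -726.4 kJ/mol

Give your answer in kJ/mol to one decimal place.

eq. 1 reversed (reverse to put CH4(g) on the product side): +890.3 kJ/mol
eq. 2 × 2 (scale by 2 for the 2 C2H6(g)): (2)·(-1559.7) = -3119.4 kJ/mol
eq. 3: not needed (CH3CHO(g) appears nowhere else).
eq. 4 reversed (CH3OH(l) must end up as a product): +726.4 kJ/mol
delta H = (-1)·(-890.3) + (2)·(-1559.7) + (-1)·(-726.4) = -1502.7 kJ/mol

delta H = -1502.7 kJ/mol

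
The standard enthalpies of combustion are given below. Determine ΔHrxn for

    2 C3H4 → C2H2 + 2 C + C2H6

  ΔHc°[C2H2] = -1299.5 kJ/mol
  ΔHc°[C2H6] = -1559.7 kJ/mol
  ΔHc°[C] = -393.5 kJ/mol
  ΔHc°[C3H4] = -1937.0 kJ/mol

Using ΔH = Σ nΔHc°(reactants) − Σ nΔHc°(products):
= [2·(-1937.0)] − [1·(-1299.5) + 2·(-393.5) + 1·(-1559.7)]
= -227.8 kJ/mol

ΔHrxn = -227.8 kJ/mol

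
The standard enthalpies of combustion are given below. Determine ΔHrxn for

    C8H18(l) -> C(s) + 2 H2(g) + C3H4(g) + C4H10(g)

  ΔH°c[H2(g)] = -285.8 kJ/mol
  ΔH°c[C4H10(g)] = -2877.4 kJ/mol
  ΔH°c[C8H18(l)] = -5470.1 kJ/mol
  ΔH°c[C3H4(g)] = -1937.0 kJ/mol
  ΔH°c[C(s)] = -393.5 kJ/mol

ΔHrxn = 309.4 kJ/mol

With combustion enthalpies, reactants minus products:
= [1·(-5470.1)] − [1·(-393.5) + 2·(-285.8) + 1·(-1937.0) + 1·(-2877.4)]
= 309.4 kJ/mol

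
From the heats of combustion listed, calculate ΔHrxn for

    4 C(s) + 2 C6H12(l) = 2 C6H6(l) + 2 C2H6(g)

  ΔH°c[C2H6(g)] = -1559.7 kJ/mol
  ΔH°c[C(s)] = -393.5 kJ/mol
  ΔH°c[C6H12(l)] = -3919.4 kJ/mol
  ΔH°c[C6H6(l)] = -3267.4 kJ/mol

Using ΔH = Σ nΔHc°(reactants) − Σ nΔHc°(products):
= [4·(-393.5) + 2·(-3919.4)] − [2·(-3267.4) + 2·(-1559.7)]
= 241.4 kJ/mol

ΔHrxn = 241.4 kJ/mol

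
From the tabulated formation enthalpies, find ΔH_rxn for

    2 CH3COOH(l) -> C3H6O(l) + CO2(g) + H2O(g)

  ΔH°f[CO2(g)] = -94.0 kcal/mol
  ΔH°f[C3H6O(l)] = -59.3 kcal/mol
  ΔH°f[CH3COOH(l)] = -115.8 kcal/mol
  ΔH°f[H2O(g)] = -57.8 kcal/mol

ΔH°rxn = Σ nΔHf°(products) − Σ nΔHf°(reactants).
Products: 1·(-59.3) + 1·(-94.0) + 1·(-57.8) = -211.1
Reactants: 2·(-115.8) = -231.6
ΔH_rxn = (-211.1) − (-231.6) = 20.5 kcal/mol

ΔH_rxn = 20.5 kcal/mol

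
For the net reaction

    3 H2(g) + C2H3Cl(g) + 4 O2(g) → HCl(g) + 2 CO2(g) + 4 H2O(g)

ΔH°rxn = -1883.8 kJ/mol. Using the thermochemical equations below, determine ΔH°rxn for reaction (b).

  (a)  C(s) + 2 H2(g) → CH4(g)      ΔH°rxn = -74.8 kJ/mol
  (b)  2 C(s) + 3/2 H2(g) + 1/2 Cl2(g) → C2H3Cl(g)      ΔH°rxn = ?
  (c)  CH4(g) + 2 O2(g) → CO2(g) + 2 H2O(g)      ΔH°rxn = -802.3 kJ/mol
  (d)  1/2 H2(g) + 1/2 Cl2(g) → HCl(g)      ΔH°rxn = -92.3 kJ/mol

(a) × 2: (2)·(-74.8) = -149.6 kJ/mol
(b) reversed (C2H3Cl(g) must end up as a reactant): contributes −x
(c) × 2 (scale by 2 for the 2 CO2(g)): (2)·(-802.3) = -1604.6 kJ/mol
(d) as written (HCl(g) already on the product side): -92.3 kJ/mol
-1883.8 = (-149.6) + (-1604.6) + (-92.3) − x
x = (-1883.8 − (-1846.5)) / (-1) = 37.3 kJ/mol

ΔH°rxn = 37.3 kJ/mol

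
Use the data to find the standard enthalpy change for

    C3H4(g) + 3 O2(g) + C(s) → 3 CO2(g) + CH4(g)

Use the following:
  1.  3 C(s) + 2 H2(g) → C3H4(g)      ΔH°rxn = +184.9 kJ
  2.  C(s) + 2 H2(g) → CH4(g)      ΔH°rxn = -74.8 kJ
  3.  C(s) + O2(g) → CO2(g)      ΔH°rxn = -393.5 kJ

eq. 1 reversed (reverse to put C3H4(g) on the reactant side): -184.9 kJ
eq. 2 as written (CH4(g) already on the product side): -74.8 kJ
eq. 3 × 3 (scale by 3 for the 3 CO2(g)): (3)·(-393.5) = -1180.5 kJ
Combining the equations, ΔH°rxn = (-184.9) + (-74.8) + (-1180.5) = -1440.2 kJ

ΔH°rxn = -1440.2 kJ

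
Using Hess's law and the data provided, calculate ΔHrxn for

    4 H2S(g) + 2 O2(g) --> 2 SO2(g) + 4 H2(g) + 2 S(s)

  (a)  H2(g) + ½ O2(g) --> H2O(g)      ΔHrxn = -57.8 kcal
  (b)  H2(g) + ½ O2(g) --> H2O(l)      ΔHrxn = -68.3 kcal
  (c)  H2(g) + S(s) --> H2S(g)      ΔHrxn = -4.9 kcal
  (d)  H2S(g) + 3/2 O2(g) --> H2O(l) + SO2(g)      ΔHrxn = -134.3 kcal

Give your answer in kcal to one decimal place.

(a): not needed (H2O(g) appears nowhere else).
(b) reversed and × 2: (-2)·(-68.3) = +136.6 kcal
(c) reversed and × 2 (reverse to put S(s) on the product side; ×2 to match 2 S(s) in the target): (-2)·(-4.9) = +9.8 kcal
(d) × 2 (×2 to match 2 SO2(g) in the target): (2)·(-134.3) = -268.6 kcal
ΔHrxn = (-2)·(-68.3) + (-2)·(-4.9) + (2)·(-134.3) = -122.2 kcal

ΔHrxn = -122.2 kcal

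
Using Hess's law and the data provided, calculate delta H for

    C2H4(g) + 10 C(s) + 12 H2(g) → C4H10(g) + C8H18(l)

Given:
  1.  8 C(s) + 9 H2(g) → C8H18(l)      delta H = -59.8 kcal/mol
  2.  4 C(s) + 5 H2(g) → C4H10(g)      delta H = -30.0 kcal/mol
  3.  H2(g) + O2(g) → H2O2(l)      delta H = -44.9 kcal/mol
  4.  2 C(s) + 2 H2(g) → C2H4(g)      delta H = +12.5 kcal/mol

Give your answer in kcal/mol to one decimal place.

delta H = -102.3 kcal/mol

eq. 1 as written: -59.8 kcal/mol
eq. 2 as written: -30.0 kcal/mol
eq. 3: not needed.
eq. 4 reversed: -12.5 kcal/mol
delta H = (1)·(-59.8) + (1)·(-30.0) + (-1)·(+12.5) = -102.3 kcal/mol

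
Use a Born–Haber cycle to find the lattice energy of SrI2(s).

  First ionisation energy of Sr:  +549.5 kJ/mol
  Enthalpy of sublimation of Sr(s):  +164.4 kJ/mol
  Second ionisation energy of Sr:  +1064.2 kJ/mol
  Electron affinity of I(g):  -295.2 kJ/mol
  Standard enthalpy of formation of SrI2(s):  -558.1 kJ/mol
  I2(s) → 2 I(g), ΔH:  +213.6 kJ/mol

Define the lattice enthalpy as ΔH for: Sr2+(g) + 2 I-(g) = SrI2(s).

ΔHf° = 1·ΔHsub + 1·(ΣIE) + 1·D(I2) + 2·EA + U
-558.1 = 1·(+164.4) + 1·(+1613.7) + 1·(+213.6) + 2·(-295.2) + U
U = -558.1 − (+1401.3) = -1959.4 kJ/mol

U = -1959.4 kJ/mol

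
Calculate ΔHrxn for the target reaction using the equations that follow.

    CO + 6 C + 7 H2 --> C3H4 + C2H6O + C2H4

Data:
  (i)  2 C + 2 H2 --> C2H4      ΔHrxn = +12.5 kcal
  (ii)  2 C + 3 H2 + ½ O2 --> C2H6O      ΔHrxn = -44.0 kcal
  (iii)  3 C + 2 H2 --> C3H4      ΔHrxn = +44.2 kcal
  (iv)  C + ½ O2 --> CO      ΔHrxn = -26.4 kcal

(i) as written (C2H4 already on the product side): +12.5 kcal
(ii) as written (C2H6O already on the product side): -44.0 kcal
(iii) as written (C3H4 already on the product side): +44.2 kcal
(iv) reversed (CO must end up as a reactant): +26.4 kcal
ΔHrxn = (1)·(+12.5) + (1)·(-44.0) + (1)·(+44.2) + (-1)·(-26.4) = 39.1 kcal

ΔHrxn = 39.1 kcal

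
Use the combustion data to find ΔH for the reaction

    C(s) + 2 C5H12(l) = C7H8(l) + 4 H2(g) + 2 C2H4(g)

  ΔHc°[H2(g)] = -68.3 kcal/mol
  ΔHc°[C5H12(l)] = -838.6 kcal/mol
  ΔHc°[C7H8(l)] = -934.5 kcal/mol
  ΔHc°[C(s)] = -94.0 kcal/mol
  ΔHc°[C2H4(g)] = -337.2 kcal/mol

With combustion enthalpies, reactants minus products:
= [1·(-94.0) + 2·(-838.6)] − [1·(-934.5) + 4·(-68.3) + 2·(-337.2)]
= 110.9 kcal/mol

ΔH = 110.9 kcal/mol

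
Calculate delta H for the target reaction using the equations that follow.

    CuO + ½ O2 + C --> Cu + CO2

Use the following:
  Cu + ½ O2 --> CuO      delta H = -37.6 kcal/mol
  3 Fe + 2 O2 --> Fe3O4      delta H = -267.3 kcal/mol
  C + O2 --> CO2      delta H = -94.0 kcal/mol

equation 1 reversed: +37.6 kcal/mol
equation 2: not needed.
equation 3 as written: -94.0 kcal/mol
Combining the equations, delta H = (-1)·(-37.6) + (1)·(-94.0) = -56.4 kcal/mol

delta H = -56.4 kcal/mol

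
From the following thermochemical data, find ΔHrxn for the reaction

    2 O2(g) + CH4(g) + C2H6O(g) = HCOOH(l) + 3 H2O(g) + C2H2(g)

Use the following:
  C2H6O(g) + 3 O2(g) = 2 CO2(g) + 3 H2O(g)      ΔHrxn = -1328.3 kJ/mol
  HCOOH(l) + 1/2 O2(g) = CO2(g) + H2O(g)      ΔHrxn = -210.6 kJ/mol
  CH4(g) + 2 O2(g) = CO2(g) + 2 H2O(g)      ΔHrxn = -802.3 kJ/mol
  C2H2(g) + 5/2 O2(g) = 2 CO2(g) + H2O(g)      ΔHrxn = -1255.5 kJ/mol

equation 1 as written (C2H6O(g) already on the reactant side): -1328.3 kJ/mol
equation 2 reversed (reverse to put HCOOH(l) on the product side): +210.6 kJ/mol
equation 3 as written (CH4(g) already on the reactant side): -802.3 kJ/mol
equation 4 reversed (reverse to put C2H2(g) on the product side): +1255.5 kJ/mol
ΔHrxn = (1)·(-1328.3) + (-1)·(-210.6) + (1)·(-802.3) + (-1)·(-1255.5) = -664.5 kJ/mol

ΔHrxn = -664.5 kJ/mol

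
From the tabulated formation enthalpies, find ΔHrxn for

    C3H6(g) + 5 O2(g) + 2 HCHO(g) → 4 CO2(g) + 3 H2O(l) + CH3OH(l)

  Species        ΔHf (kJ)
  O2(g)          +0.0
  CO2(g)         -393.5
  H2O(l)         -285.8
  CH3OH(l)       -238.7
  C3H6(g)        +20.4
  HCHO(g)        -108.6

Products: 4·(-393.5) + 3·(-285.8) + 1·(-238.7) = -2670.1
Reactants: 1·(+20.4) + 5·(+0.0) + 2·(-108.6) = -196.8
ΔHrxn = (-2670.1) − (-196.8) = -2473.3 kJ

ΔHrxn = -2473.3 kJ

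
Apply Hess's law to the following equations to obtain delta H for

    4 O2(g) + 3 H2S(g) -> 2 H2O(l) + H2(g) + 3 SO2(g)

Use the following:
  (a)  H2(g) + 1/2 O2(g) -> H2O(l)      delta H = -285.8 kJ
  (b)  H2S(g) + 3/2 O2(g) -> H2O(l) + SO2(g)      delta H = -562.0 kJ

delta H = -1400.2 kJ

(a) reversed (H2(g) must end up as a product): +285.8 kJ
(b) × 3 (scale by 3 for the 3 H2S(g)): (3)·(-562.0) = -1686.0 kJ
delta H = (-1)·(-285.8) + (3)·(-562.0) = -1400.2 kJ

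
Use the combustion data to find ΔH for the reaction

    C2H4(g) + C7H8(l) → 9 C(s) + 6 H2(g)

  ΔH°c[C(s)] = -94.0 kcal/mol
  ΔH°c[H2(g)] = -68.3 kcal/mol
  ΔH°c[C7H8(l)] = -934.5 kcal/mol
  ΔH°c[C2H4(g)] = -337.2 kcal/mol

Using ΔH = Σ nΔHc°(reactants) − Σ nΔHc°(products):
= [1·(-337.2) + 1·(-934.5)] − [9·(-94.0) + 6·(-68.3)]
= -15.9 kcal/mol

ΔH = -15.9 kcal/mol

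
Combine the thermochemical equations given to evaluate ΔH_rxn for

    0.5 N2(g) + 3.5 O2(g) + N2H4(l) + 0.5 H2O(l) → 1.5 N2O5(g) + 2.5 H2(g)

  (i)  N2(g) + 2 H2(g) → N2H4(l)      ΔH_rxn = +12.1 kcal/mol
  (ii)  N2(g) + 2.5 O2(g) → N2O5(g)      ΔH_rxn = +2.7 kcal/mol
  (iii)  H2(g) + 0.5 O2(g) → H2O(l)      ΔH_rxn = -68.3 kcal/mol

(i) reversed: -12.1 kcal/mol
(ii) × 3/2: (3/2)·(+2.7) = +4.05 kcal/mol
(iii) reversed and × 1/2: (-1/2)·(-68.3) = +34.15 kcal/mol
ΔH_rxn = (-1)·(+12.1) + (3/2)·(+2.7) + (-1/2)·(-68.3) = 26.1 kcal/mol

ΔH_rxn = 26.1 kcal/mol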